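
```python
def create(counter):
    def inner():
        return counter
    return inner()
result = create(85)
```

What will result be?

Step 1: create(85) binds parameter counter = 85.
Step 2: inner() looks up counter in enclosing scope and finds the parameter counter = 85.
Step 3: result = 85

The answer is 85.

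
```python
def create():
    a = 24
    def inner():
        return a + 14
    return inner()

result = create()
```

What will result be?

Step 1: create() defines a = 24.
Step 2: inner() reads a = 24 from enclosing scope, returns 24 + 14 = 38.
Step 3: result = 38

The answer is 38.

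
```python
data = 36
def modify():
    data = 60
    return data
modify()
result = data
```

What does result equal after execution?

Step 1: data = 36 globally.
Step 2: modify() creates a LOCAL data = 60 (no global keyword!).
Step 3: The global data is unchanged. result = 36

The answer is 36.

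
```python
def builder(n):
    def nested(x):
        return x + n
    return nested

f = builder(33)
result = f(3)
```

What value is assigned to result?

Step 1: builder(33) creates a closure that captures n = 33.
Step 2: f(3) calls the closure with x = 3, returning 3 + 33 = 36.
Step 3: result = 36

The answer is 36.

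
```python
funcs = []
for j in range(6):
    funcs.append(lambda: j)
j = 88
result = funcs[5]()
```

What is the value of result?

Step 1: Lambdas capture the variable j by reference, not by value.
Step 2: After the loop, j is reassigned to 88.
Step 3: funcs[5]() looks up the current j = 88. result = 88

The answer is 88.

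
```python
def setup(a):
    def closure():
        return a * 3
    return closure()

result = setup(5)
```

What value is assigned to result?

Step 1: setup(5) binds parameter a = 5.
Step 2: closure() accesses a = 5 from enclosing scope.
Step 3: result = 5 * 3 = 15

The answer is 15.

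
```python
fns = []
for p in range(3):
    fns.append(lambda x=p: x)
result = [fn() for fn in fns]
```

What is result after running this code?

Step 1: Default arg x=p captures p at each iteration.
Step 2: Each lambda has its own default: 0, 1, ..., 2.
Step 3: result = [0, 1, 2]

The answer is [0, 1, 2].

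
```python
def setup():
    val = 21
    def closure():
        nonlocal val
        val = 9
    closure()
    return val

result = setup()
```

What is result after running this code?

Step 1: setup() sets val = 21.
Step 2: closure() uses nonlocal to reassign val = 9.
Step 3: result = 9

The answer is 9.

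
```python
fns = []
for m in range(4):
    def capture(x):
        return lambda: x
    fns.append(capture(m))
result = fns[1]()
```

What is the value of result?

Step 1: capture(m) creates a new scope capturing x = m at call time.
Step 2: fns[1] = capture(1), so its lambda captures x = 1.
Step 3: result = 1 (closure factory fixes late binding)

The answer is 1.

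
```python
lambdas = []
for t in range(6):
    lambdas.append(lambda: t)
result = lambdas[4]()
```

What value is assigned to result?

Step 1: The loop creates 6 lambdas, all referencing the same variable t.
Step 2: After the loop, t = 5 (final value).
Step 3: lambdas[4]() looks up t at call time and finds 5. This is the late binding gotcha. result = 5

The answer is 5.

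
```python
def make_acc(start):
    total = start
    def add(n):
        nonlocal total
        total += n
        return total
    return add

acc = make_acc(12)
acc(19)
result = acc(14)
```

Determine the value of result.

Step 1: make_acc(12) creates closure with total = 12.
Step 2: First acc(19): total = 12 + 19 = 31.
Step 3: Second acc(14): total = 31 + 14 = 45. result = 45

The answer is 45.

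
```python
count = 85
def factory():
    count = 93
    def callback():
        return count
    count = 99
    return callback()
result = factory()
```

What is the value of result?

Step 1: factory() sets count = 93, then later count = 99.
Step 2: callback() is called after count is reassigned to 99. Closures capture variables by reference, not by value.
Step 3: result = 99

The answer is 99.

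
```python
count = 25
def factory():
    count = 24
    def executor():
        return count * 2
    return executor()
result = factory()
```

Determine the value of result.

Step 1: factory() shadows global count with count = 24.
Step 2: executor() finds count = 24 in enclosing scope, computes 24 * 2 = 48.
Step 3: result = 48

The answer is 48.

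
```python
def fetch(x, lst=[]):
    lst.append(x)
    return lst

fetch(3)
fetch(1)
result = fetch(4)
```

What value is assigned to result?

Step 1: Mutable default argument gotcha! The list [] is created once.
Step 2: Each call appends to the SAME list: [3], [3, 1], [3, 1, 4].
Step 3: result = [3, 1, 4]

The answer is [3, 1, 4].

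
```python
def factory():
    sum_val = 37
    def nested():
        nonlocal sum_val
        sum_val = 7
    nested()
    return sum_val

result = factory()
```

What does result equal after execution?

Step 1: factory() sets sum_val = 37.
Step 2: nested() uses nonlocal to reassign sum_val = 7.
Step 3: result = 7

The answer is 7.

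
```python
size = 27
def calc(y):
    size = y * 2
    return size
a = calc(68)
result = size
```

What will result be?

Step 1: Global size = 27.
Step 2: calc(68) creates local size = 68 * 2 = 136.
Step 3: Global size unchanged because no global keyword. result = 27

The answer is 27.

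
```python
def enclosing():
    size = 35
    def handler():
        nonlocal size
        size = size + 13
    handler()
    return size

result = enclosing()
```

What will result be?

Step 1: enclosing() sets size = 35.
Step 2: handler() uses nonlocal to modify size in enclosing's scope: size = 35 + 13 = 48.
Step 3: enclosing() returns the modified size = 48

The answer is 48.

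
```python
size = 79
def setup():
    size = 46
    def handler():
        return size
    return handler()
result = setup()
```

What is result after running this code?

Step 1: size = 79 globally, but setup() defines size = 46 locally.
Step 2: handler() looks up size. Not in local scope, so checks enclosing scope (setup) and finds size = 46.
Step 3: result = 46

The answer is 46.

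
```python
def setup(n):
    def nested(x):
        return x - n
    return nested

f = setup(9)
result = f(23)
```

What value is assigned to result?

Step 1: setup(9) creates a closure capturing n = 9.
Step 2: f(23) computes 23 - 9 = 14.
Step 3: result = 14

The answer is 14.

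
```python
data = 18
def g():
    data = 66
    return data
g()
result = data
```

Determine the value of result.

Step 1: data = 18 globally.
Step 2: g() creates a LOCAL data = 66 (no global keyword!).
Step 3: The global data is unchanged. result = 18

The answer is 18.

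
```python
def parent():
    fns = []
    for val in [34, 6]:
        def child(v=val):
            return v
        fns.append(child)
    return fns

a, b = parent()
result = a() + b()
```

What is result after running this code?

Step 1: Default argument v=val captures val at each iteration.
Step 2: a() returns 34 (captured at first iteration), b() returns 6 (captured at second).
Step 3: result = 34 + 6 = 40

The answer is 40.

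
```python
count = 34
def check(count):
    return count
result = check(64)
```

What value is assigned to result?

Step 1: Global count = 34.
Step 2: check(64) takes parameter count = 64, which shadows the global.
Step 3: result = 64

The answer is 64.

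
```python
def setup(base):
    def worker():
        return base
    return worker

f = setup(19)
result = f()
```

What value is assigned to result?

Step 1: setup(19) creates closure capturing base = 19.
Step 2: f() returns the captured base = 19.
Step 3: result = 19

The answer is 19.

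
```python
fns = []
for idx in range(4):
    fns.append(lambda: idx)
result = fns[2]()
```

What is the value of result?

Step 1: The loop creates 4 lambdas, all referencing the same variable idx.
Step 2: After the loop, idx = 3 (final value).
Step 3: fns[2]() looks up idx at call time and finds 3. This is the late binding gotcha. result = 3

The answer is 3.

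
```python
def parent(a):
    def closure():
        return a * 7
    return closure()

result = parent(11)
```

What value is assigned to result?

Step 1: parent(11) binds parameter a = 11.
Step 2: closure() accesses a = 11 from enclosing scope.
Step 3: result = 11 * 7 = 77

The answer is 77.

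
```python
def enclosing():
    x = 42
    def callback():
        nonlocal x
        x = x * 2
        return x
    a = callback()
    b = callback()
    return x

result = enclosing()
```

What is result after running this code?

Step 1: x starts at 42.
Step 2: First callback(): x = 42 * 2 = 84.
Step 3: Second callback(): x = 84 * 2 = 168.
Step 4: result = 168

The answer is 168.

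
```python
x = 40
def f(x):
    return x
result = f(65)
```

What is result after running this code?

Step 1: Global x = 40.
Step 2: f(65) takes parameter x = 65, which shadows the global.
Step 3: result = 65

The answer is 65.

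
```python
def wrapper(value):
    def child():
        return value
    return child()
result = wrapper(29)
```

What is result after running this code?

Step 1: wrapper(29) binds parameter value = 29.
Step 2: child() looks up value in enclosing scope and finds the parameter value = 29.
Step 3: result = 29

The answer is 29.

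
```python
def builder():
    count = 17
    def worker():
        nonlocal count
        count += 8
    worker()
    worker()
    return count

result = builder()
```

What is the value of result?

Step 1: count starts at 17.
Step 2: worker() is called 2 times, each adding 8.
Step 3: count = 17 + 8 * 2 = 33

The answer is 33.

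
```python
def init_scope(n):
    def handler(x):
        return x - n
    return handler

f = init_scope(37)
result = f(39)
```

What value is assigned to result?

Step 1: init_scope(37) creates a closure capturing n = 37.
Step 2: f(39) computes 39 - 37 = 2.
Step 3: result = 2

The answer is 2.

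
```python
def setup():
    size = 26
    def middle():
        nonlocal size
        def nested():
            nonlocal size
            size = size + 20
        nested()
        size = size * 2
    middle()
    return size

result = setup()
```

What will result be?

Step 1: size = 26.
Step 2: nested() adds 20: size = 26 + 20 = 46.
Step 3: middle() doubles: size = 46 * 2 = 92.
Step 4: result = 92

The answer is 92.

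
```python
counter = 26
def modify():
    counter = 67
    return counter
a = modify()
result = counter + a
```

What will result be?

Step 1: Global counter = 26. modify() returns local counter = 67.
Step 2: a = 67. Global counter still = 26.
Step 3: result = 26 + 67 = 93

The answer is 93.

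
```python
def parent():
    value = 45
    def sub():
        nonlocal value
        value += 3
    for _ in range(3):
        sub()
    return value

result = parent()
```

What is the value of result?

Step 1: value = 45.
Step 2: sub() is called 3 times in a loop, each adding 3 via nonlocal.
Step 3: value = 45 + 3 * 3 = 54

The answer is 54.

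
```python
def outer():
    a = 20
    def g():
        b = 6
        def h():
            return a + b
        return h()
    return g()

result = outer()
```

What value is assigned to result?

Step 1: outer() defines a = 20. g() defines b = 6.
Step 2: h() accesses both from enclosing scopes: a = 20, b = 6.
Step 3: result = 20 + 6 = 26

The answer is 26.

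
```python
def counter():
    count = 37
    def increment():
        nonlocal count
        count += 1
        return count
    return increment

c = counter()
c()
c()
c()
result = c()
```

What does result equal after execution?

Step 1: counter() creates closure with count = 37.
Step 2: Each c() call increments count via nonlocal. After 4 calls: 37 + 4 = 41.
Step 3: result = 41

The answer is 41.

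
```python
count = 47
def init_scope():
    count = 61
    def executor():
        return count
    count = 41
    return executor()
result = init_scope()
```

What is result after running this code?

Step 1: init_scope() sets count = 61, then later count = 41.
Step 2: executor() is called after count is reassigned to 41. Closures capture variables by reference, not by value.
Step 3: result = 41

The answer is 41.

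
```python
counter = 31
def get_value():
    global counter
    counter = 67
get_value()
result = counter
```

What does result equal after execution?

Step 1: counter = 31 globally.
Step 2: get_value() declares global counter and sets it to 67.
Step 3: After get_value(), global counter = 67. result = 67

The answer is 67.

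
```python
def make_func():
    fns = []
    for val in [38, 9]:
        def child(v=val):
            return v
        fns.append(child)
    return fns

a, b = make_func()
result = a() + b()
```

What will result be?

Step 1: Default argument v=val captures val at each iteration.
Step 2: a() returns 38 (captured at first iteration), b() returns 9 (captured at second).
Step 3: result = 38 + 9 = 47

The answer is 47.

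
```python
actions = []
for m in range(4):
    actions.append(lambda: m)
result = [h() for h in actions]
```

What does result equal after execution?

Step 1: All 4 lambdas share the same variable m.
Step 2: After the loop, m = 3.
Step 3: Each call returns 3. result = [3, 3, 3, 3]

The answer is [3, 3, 3, 3].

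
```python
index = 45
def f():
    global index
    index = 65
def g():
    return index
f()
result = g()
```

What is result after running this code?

Step 1: index = 45.
Step 2: f() sets global index = 65.
Step 3: g() reads global index = 65. result = 65

The answer is 65.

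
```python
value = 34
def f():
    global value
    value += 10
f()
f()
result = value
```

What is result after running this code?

Step 1: value = 34.
Step 2: First f(): value = 34 + 10 = 44.
Step 3: Second f(): value = 44 + 10 = 54. result = 54

The answer is 54.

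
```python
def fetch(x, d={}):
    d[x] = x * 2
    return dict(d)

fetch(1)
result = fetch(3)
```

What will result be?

Step 1: Mutable default dict is shared across calls.
Step 2: First call adds 1: 2. Second call adds 3: 6.
Step 3: result = {1: 2, 3: 6}

The answer is {1: 2, 3: 6}.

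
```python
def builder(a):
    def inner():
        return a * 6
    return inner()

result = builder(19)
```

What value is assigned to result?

Step 1: builder(19) binds parameter a = 19.
Step 2: inner() accesses a = 19 from enclosing scope.
Step 3: result = 19 * 6 = 114

The answer is 114.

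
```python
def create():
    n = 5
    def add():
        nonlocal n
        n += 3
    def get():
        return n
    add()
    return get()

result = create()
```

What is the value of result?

Step 1: n = 5. add() modifies it via nonlocal, get() reads it.
Step 2: add() makes n = 5 + 3 = 8.
Step 3: get() returns 8. result = 8

The answer is 8.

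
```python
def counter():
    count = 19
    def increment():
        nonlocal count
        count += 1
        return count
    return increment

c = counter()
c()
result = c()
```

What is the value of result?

Step 1: counter() creates closure with count = 19.
Step 2: Each c() call increments count via nonlocal. After 2 calls: 19 + 2 = 21.
Step 3: result = 21

The answer is 21.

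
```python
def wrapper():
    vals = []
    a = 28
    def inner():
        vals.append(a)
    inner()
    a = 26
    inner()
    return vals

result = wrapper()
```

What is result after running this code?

Step 1: a = 28. inner() appends current a to vals.
Step 2: First inner(): appends 28. Then a = 26.
Step 3: Second inner(): appends 26 (closure sees updated a). result = [28, 26]

The answer is [28, 26].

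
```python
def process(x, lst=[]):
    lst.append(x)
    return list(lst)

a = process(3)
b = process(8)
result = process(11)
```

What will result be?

Step 1: Default list is shared. list() creates copies for return values.
Step 2: Internal list grows: [3] -> [3, 8] -> [3, 8, 11].
Step 3: result = [3, 8, 11]

The answer is [3, 8, 11].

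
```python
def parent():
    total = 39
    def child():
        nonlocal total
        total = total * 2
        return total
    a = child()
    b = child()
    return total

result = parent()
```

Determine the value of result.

Step 1: total starts at 39.
Step 2: First child(): total = 39 * 2 = 78.
Step 3: Second child(): total = 78 * 2 = 156.
Step 4: result = 156

The answer is 156.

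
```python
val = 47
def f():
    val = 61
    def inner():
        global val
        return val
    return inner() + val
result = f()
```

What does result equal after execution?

Step 1: Global val = 47. f() shadows with local val = 61.
Step 2: inner() uses global keyword, so inner() returns global val = 47.
Step 3: f() returns 47 + 61 = 108

The answer is 108.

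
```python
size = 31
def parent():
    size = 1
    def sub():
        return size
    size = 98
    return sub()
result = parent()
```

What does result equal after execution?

Step 1: parent() sets size = 1, then later size = 98.
Step 2: sub() is called after size is reassigned to 98. Closures capture variables by reference, not by value.
Step 3: result = 98

The answer is 98.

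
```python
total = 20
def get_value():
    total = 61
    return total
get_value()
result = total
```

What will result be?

Step 1: Global total = 20.
Step 2: get_value() creates local total = 61 (shadow, not modification).
Step 3: After get_value() returns, global total is unchanged. result = 20

The answer is 20.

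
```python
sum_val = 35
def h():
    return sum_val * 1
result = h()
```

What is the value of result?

Step 1: sum_val = 35 is defined globally.
Step 2: h() looks up sum_val from global scope = 35, then computes 35 * 1 = 35.
Step 3: result = 35

The answer is 35.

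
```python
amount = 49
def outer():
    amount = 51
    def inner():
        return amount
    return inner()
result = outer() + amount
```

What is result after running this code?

Step 1: Global amount = 49. outer() shadows with amount = 51.
Step 2: inner() returns enclosing amount = 51. outer() = 51.
Step 3: result = 51 + global amount (49) = 100

The answer is 100.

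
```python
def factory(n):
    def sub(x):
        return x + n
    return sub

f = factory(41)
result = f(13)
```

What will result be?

Step 1: factory(41) creates a closure that captures n = 41.
Step 2: f(13) calls the closure with x = 13, returning 13 + 41 = 54.
Step 3: result = 54

The answer is 54.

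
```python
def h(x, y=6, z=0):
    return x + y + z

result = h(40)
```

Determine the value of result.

Step 1: h(40) uses defaults y = 6, z = 0.
Step 2: Returns 40 + 6 + 0 = 46.
Step 3: result = 46

The answer is 46.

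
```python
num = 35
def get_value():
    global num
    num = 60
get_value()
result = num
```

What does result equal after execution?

Step 1: num = 35 globally.
Step 2: get_value() declares global num and sets it to 60.
Step 3: After get_value(), global num = 60. result = 60

The answer is 60.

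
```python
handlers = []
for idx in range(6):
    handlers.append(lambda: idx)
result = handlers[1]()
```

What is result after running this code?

Step 1: The loop creates 6 lambdas, all referencing the same variable idx.
Step 2: After the loop, idx = 5 (final value).
Step 3: handlers[1]() looks up idx at call time and finds 5. This is the late binding gotcha. result = 5

The answer is 5.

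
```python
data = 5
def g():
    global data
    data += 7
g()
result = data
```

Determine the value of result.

Step 1: data = 5 globally.
Step 2: g() modifies global data: data += 7 = 12.
Step 3: result = 12

The answer is 12.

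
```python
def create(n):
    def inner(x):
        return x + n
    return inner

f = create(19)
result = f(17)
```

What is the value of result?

Step 1: create(19) creates a closure that captures n = 19.
Step 2: f(17) calls the closure with x = 17, returning 17 + 19 = 36.
Step 3: result = 36

The answer is 36.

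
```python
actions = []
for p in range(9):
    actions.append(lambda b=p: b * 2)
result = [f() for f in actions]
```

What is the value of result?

Step 1: Default arg b=p captures p at each iteration.
Step 2: actions[k] has b defaulting to k, returns k * 2.
Step 3: result = [0, 2, 4, 6, 8, 10, 12, 14, 16]

The answer is [0, 2, 4, 6, 8, 10, 12, 14, 16].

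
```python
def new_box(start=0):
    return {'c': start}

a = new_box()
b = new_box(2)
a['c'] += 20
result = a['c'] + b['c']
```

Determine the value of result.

Step 1: new_box() returns a new dict each call (immutable default 0).
Step 2: a = {'c': 0}, b = {'c': 2}.
Step 3: a['c'] += 20 = 20. result = 20 + 2 = 22

The answer is 22.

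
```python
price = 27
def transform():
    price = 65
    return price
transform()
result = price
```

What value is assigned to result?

Step 1: price = 27 globally.
Step 2: transform() creates a LOCAL price = 65 (no global keyword!).
Step 3: The global price is unchanged. result = 27

The answer is 27.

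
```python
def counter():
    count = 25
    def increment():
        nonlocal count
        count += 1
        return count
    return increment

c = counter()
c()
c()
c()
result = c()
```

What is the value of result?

Step 1: counter() creates closure with count = 25.
Step 2: Each c() call increments count via nonlocal. After 4 calls: 25 + 4 = 29.
Step 3: result = 29

The answer is 29.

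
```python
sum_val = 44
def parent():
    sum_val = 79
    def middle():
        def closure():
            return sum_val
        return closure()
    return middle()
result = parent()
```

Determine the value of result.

Step 1: parent() defines sum_val = 79. middle() and closure() have no local sum_val.
Step 2: closure() checks local (none), enclosing middle() (none), enclosing parent() and finds sum_val = 79.
Step 3: result = 79

The answer is 79.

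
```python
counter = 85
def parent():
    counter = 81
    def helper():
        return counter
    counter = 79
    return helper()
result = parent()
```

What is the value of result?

Step 1: parent() sets counter = 81, then later counter = 79.
Step 2: helper() is called after counter is reassigned to 79. Closures capture variables by reference, not by value.
Step 3: result = 79

The answer is 79.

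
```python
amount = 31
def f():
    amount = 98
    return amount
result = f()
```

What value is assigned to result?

Step 1: Global amount = 31.
Step 2: f() creates local amount = 98, shadowing the global.
Step 3: Returns local amount = 98. result = 98

The answer is 98.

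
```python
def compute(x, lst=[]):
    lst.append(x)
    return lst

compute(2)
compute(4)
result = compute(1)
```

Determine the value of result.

Step 1: Mutable default argument gotcha! The list [] is created once.
Step 2: Each call appends to the SAME list: [2], [2, 4], [2, 4, 1].
Step 3: result = [2, 4, 1]

The answer is [2, 4, 1].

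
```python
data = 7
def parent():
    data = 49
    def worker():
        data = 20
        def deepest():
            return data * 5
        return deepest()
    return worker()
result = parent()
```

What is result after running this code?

Step 1: deepest() looks up data through LEGB: not local, finds data = 20 in enclosing worker().
Step 2: Returns 20 * 5 = 100.
Step 3: result = 100

The answer is 100.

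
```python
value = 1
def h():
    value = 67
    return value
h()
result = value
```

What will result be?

Step 1: Global value = 1.
Step 2: h() creates local value = 67 (shadow, not modification).
Step 3: After h() returns, global value is unchanged. result = 1

The answer is 1.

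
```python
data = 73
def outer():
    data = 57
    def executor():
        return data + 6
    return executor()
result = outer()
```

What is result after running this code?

Step 1: outer() shadows global data with data = 57.
Step 2: executor() finds data = 57 in enclosing scope, computes 57 + 6 = 63.
Step 3: result = 63

The answer is 63.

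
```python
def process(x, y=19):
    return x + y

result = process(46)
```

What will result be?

Step 1: process(46) uses default y = 19.
Step 2: Returns 46 + 19 = 65.
Step 3: result = 65

The answer is 65.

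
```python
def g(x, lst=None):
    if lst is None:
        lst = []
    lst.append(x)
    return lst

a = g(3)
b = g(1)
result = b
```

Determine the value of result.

Step 1: None default with guard creates a NEW list each call.
Step 2: a = [3] (fresh list). b = [1] (another fresh list).
Step 3: result = [1] (this is the fix for mutable default)

The answer is [1].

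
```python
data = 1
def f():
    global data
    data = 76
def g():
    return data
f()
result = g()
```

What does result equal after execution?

Step 1: data = 1.
Step 2: f() sets global data = 76.
Step 3: g() reads global data = 76. result = 76

The answer is 76.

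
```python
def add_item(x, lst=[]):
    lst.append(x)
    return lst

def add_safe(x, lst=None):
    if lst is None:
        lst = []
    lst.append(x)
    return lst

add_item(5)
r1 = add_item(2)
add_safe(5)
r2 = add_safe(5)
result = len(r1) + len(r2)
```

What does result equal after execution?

Step 1: add_item shares mutable default: after 2 calls, lst = [5, 2], len = 2.
Step 2: add_safe creates fresh list each time: r2 = [5], len = 1.
Step 3: result = 2 + 1 = 3

The answer is 3.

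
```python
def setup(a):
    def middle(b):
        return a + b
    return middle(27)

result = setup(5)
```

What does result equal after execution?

Step 1: setup(5) passes a = 5.
Step 2: middle(27) has b = 27, reads a = 5 from enclosing.
Step 3: result = 5 + 27 = 32

The answer is 32.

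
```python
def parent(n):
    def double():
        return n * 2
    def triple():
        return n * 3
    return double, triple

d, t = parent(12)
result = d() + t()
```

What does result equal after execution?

Step 1: Both closures capture the same n = 12.
Step 2: d() = 12 * 2 = 24, t() = 12 * 3 = 36.
Step 3: result = 24 + 36 = 60

The answer is 60.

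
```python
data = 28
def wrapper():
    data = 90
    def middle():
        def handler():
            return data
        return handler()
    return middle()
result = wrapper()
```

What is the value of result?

Step 1: wrapper() defines data = 90. middle() and handler() have no local data.
Step 2: handler() checks local (none), enclosing middle() (none), enclosing wrapper() and finds data = 90.
Step 3: result = 90

The answer is 90.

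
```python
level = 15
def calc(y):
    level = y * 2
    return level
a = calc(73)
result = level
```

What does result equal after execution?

Step 1: Global level = 15.
Step 2: calc(73) creates local level = 73 * 2 = 146.
Step 3: Global level unchanged because no global keyword. result = 15

The answer is 15.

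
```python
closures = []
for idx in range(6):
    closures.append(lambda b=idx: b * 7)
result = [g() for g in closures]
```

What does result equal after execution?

Step 1: Default arg b=idx captures idx at each iteration.
Step 2: closures[k] has b defaulting to k, returns k * 7.
Step 3: result = [0, 7, 14, 21, 28, 35]

The answer is [0, 7, 14, 21, 28, 35].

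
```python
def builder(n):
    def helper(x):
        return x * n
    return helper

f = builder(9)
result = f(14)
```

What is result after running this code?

Step 1: builder(9) creates a closure capturing n = 9.
Step 2: f(14) computes 14 * 9 = 126.
Step 3: result = 126

The answer is 126.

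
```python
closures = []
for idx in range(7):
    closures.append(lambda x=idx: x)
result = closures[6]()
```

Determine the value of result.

Step 1: Default argument x=idx captures idx's value at each iteration.
Step 2: closures[6] captured x = 6 when idx was 6.
Step 3: result = 6

The answer is 6.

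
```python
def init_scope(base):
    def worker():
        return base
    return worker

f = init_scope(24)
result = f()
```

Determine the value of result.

Step 1: init_scope(24) creates closure capturing base = 24.
Step 2: f() returns the captured base = 24.
Step 3: result = 24

The answer is 24.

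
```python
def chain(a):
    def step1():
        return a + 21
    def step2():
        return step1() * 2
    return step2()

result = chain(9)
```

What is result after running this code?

Step 1: chain(9) captures a = 9.
Step 2: step2() calls step1() which returns 9 + 21 = 30.
Step 3: step2() returns 30 * 2 = 60

The answer is 60.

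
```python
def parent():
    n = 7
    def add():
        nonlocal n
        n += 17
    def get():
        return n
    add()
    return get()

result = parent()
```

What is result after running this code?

Step 1: n = 7. add() modifies it via nonlocal, get() reads it.
Step 2: add() makes n = 7 + 17 = 24.
Step 3: get() returns 24. result = 24

The answer is 24.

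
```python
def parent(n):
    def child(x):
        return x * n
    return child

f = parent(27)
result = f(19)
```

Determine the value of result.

Step 1: parent(27) creates a closure capturing n = 27.
Step 2: f(19) computes 19 * 27 = 513.
Step 3: result = 513

The answer is 513.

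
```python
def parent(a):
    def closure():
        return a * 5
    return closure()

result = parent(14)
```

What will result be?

Step 1: parent(14) binds parameter a = 14.
Step 2: closure() accesses a = 14 from enclosing scope.
Step 3: result = 14 * 5 = 70

The answer is 70.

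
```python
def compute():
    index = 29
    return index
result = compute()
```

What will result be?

Step 1: compute() defines index = 29 in its local scope.
Step 2: return index finds the local variable index = 29.
Step 3: result = 29

The answer is 29.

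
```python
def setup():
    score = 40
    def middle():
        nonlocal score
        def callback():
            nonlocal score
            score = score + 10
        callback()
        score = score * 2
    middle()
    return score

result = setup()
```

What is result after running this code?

Step 1: score = 40.
Step 2: callback() adds 10: score = 40 + 10 = 50.
Step 3: middle() doubles: score = 50 * 2 = 100.
Step 4: result = 100

The answer is 100.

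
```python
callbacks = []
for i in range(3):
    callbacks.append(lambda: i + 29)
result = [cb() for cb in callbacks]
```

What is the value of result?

Step 1: All lambdas capture i by reference. After the loop, i = 2.
Step 2: Each call returns 2 + 29 = 31.
Step 3: result = [31, 31, 31]

The answer is [31, 31, 31].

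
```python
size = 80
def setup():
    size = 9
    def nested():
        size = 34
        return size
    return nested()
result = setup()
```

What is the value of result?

Step 1: Three scopes define size: global (80), setup (9), nested (34).
Step 2: nested() has its own local size = 34, which shadows both enclosing and global.
Step 3: result = 34 (local wins in LEGB)

The answer is 34.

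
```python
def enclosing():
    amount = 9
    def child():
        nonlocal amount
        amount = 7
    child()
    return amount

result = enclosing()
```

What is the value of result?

Step 1: enclosing() sets amount = 9.
Step 2: child() uses nonlocal to reassign amount = 7.
Step 3: result = 7

The answer is 7.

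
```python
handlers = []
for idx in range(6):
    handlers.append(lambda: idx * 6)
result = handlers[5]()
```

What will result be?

Step 1: All lambdas reference the same variable idx (late binding).
Step 2: After the loop, idx = 5. Every lambda returns idx * 6.
Step 3: handlers[5]() = 5 * 6 = 30

The answer is 30.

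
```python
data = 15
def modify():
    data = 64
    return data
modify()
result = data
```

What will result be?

Step 1: data = 15 globally.
Step 2: modify() creates a LOCAL data = 64 (no global keyword!).
Step 3: The global data is unchanged. result = 15

The answer is 15.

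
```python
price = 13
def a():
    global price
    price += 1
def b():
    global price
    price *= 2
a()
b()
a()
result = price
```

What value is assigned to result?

Step 1: price = 13.
Step 2: a(): price = 13 + 1 = 14.
Step 3: b(): price = 14 * 2 = 28.
Step 4: a(): price = 28 + 1 = 29

The answer is 29.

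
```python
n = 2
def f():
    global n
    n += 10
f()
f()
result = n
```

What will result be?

Step 1: n = 2.
Step 2: First f(): n = 2 + 10 = 12.
Step 3: Second f(): n = 12 + 10 = 22. result = 22

The answer is 22.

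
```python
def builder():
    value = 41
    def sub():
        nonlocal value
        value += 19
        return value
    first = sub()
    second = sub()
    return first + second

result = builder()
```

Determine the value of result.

Step 1: value starts at 41.
Step 2: First call: value = 41 + 19 = 60, returns 60.
Step 3: Second call: value = 60 + 19 = 79, returns 79.
Step 4: result = 60 + 79 = 139

The answer is 139.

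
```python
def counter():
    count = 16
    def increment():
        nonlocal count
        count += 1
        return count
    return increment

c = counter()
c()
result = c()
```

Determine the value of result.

Step 1: counter() creates closure with count = 16.
Step 2: Each c() call increments count via nonlocal. After 2 calls: 16 + 2 = 18.
Step 3: result = 18

The answer is 18.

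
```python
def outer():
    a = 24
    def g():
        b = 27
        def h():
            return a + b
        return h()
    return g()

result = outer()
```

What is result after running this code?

Step 1: outer() defines a = 24. g() defines b = 27.
Step 2: h() accesses both from enclosing scopes: a = 24, b = 27.
Step 3: result = 24 + 27 = 51

The answer is 51.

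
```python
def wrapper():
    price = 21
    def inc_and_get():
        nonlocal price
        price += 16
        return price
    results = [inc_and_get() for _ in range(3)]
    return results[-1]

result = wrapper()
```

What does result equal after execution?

Step 1: price = 21.
Step 2: Three calls to inc_and_get(), each adding 16.
Step 3: Last value = 21 + 16 * 3 = 69

The answer is 69.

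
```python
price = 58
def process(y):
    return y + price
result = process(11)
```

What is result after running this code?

Step 1: price = 58 is defined globally.
Step 2: process(11) uses parameter y = 11 and looks up price from global scope = 58.
Step 3: result = 11 + 58 = 69

The answer is 69.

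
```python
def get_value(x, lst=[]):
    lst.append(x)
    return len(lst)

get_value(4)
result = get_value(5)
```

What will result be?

Step 1: Mutable default list persists between calls.
Step 2: First call: lst = [4], len = 1. Second call: lst = [4, 5], len = 2.
Step 3: result = 2

The answer is 2.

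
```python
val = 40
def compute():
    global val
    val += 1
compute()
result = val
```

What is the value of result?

Step 1: val = 40 globally.
Step 2: compute() modifies global val: val += 1 = 41.
Step 3: result = 41

The answer is 41.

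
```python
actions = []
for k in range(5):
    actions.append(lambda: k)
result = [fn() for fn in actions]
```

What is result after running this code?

Step 1: All 5 lambdas share the same variable k.
Step 2: After the loop, k = 4.
Step 3: Each call returns 4. result = [4, 4, 4, 4, 4]

The answer is [4, 4, 4, 4, 4].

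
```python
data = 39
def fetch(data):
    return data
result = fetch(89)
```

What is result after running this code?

Step 1: Global data = 39.
Step 2: fetch(89) takes parameter data = 89, which shadows the global.
Step 3: result = 89

The answer is 89.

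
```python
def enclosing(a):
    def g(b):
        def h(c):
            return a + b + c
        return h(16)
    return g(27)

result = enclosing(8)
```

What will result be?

Step 1: a = 8, b = 27, c = 16 across three nested scopes.
Step 2: h() accesses all three via LEGB rule.
Step 3: result = 8 + 27 + 16 = 51

The answer is 51.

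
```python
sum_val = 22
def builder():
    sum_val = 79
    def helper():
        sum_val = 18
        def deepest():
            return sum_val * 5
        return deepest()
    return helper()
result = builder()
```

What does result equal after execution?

Step 1: deepest() looks up sum_val through LEGB: not local, finds sum_val = 18 in enclosing helper().
Step 2: Returns 18 * 5 = 90.
Step 3: result = 90

The answer is 90.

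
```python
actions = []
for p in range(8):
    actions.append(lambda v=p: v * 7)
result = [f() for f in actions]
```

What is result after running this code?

Step 1: Default arg v=p captures p at each iteration.
Step 2: actions[k] has v defaulting to k, returns k * 7.
Step 3: result = [0, 7, 14, 21, 28, 35, 42, 49]

The answer is [0, 7, 14, 21, 28, 35, 42, 49].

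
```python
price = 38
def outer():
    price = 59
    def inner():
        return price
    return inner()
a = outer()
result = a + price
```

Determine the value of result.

Step 1: outer() has local price = 59. inner() reads from enclosing.
Step 2: outer() returns 59. Global price = 38 unchanged.
Step 3: result = 59 + 38 = 97

The answer is 97.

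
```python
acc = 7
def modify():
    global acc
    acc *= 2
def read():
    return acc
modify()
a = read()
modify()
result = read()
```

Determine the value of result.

Step 1: acc = 7.
Step 2: First modify(): acc = 7 * 2 = 14.
Step 3: Second modify(): acc = 14 * 2 = 28.
Step 4: read() returns 28

The answer is 28.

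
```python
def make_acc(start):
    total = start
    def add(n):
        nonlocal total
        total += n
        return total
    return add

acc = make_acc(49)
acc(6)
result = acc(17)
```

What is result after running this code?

Step 1: make_acc(49) creates closure with total = 49.
Step 2: First acc(6): total = 49 + 6 = 55.
Step 3: Second acc(17): total = 55 + 17 = 72. result = 72

The answer is 72.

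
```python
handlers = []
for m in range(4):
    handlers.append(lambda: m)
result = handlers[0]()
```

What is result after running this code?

Step 1: The loop creates 4 lambdas, all referencing the same variable m.
Step 2: After the loop, m = 3 (final value).
Step 3: handlers[0]() looks up m at call time and finds 3. This is the late binding gotcha. result = 3

The answer is 3.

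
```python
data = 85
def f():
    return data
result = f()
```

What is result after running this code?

Step 1: data = 85 is defined in the global scope.
Step 2: f() looks up data. No local data exists, so Python checks the global scope via LEGB rule and finds data = 85.
Step 3: result = 85

The answer is 85.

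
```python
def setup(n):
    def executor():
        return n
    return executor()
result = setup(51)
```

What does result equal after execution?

Step 1: setup(51) binds parameter n = 51.
Step 2: executor() looks up n in enclosing scope and finds the parameter n = 51.
Step 3: result = 51

The answer is 51.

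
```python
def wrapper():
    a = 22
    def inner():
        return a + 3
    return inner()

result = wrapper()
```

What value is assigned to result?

Step 1: wrapper() defines a = 22.
Step 2: inner() reads a = 22 from enclosing scope, returns 22 + 3 = 25.
Step 3: result = 25

The answer is 25.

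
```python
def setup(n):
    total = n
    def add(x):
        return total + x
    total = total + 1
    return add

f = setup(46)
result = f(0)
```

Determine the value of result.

Step 1: setup(46) sets total = 46, then total = 46 + 1 = 47.
Step 2: Closures capture by reference, so add sees total = 47.
Step 3: f(0) returns 47 + 0 = 47

The answer is 47.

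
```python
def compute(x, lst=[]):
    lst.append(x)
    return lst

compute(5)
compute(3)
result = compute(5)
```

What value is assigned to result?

Step 1: Mutable default argument gotcha! The list [] is created once.
Step 2: Each call appends to the SAME list: [5], [5, 3], [5, 3, 5].
Step 3: result = [5, 3, 5]

The answer is [5, 3, 5].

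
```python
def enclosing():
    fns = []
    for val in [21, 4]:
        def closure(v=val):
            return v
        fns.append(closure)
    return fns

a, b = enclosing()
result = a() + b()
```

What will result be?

Step 1: Default argument v=val captures val at each iteration.
Step 2: a() returns 21 (captured at first iteration), b() returns 4 (captured at second).
Step 3: result = 21 + 4 = 25

The answer is 25.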